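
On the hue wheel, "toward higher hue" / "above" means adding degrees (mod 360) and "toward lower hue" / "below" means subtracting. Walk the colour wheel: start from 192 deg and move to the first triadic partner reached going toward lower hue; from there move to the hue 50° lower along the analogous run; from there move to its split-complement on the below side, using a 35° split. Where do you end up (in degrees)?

167°

192 − 120 = 72°   (triadic ↓)
72 − 50 = 22°   (analog 50° ↓)
22 + 145 = 167°   (split-comp 35° ↓)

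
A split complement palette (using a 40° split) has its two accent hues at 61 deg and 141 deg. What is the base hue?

281°

The accents sit 40° either side of the complement, so the complement is their short-arc midpoint on the wheel.
Short-arc midpoint of 61° and 141°: 101°.
Base is 180° from the complement: 101 − 180 = -79 → -79 + 360 = 281°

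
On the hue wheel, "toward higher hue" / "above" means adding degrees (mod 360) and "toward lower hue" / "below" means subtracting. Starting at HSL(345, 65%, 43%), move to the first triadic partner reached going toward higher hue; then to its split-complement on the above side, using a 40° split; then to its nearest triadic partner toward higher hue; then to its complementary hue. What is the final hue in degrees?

265°

345 + 120 = 465 → 465 − 360 = 105°   (triadic ↑)
105 + 220 = 325°   (split-comp 40° ↑)
325 + 120 = 445 → 445 − 360 = 85°   (triadic ↑)
85 + 180 = 265°   (complement)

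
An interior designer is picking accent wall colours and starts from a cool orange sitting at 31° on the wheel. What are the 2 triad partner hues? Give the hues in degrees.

151° and 271°

A triad places three hues 120° apart.
31 + 120 = 151°
31 + 240 = 271°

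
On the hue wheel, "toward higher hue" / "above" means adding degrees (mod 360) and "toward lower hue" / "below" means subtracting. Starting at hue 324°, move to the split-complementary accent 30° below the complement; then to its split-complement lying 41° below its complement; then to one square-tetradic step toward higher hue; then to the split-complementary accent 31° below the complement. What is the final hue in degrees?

132°

+150° (split-comp 30° ↓): 324 + 150 = 474 → 474 − 360 = 114°
+139° (split-comp 41° ↓): 114 + 139 = 253°
+90° (square ↑): 253 + 90 = 343°
+149° (split-comp 31° ↓): 343 + 149 = 492 → 492 − 360 = 132°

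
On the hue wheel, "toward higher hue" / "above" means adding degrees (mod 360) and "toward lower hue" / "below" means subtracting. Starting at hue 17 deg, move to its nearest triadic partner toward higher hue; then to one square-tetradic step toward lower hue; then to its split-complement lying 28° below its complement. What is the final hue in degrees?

199°

triadic ↑ +120°: 17 + 120 = 137°
square ↓ −90°: 137 − 90 = 47°
split-comp 28° ↓ +152°: 47 + 152 = 199°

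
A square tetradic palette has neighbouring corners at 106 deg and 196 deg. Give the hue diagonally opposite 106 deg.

A square tetradic scheme places four hues 90° apart; opposite corners are 180° apart.
106 + 180 = 286°

286°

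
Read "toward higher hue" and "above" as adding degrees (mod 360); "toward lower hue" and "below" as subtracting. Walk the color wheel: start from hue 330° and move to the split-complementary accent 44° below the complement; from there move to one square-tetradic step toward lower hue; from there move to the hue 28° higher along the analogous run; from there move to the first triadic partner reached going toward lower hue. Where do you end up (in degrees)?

284°

split-comp 44° ↓ +136°: 330 + 136 = 466 → 466 − 360 = 106°
square ↓ −90°: 106 − 90 = 16°
analog 28° ↑ +28°: 16 + 28 = 44°
triadic ↓ −120°: 44 − 120 = -76 → -76 + 360 = 284°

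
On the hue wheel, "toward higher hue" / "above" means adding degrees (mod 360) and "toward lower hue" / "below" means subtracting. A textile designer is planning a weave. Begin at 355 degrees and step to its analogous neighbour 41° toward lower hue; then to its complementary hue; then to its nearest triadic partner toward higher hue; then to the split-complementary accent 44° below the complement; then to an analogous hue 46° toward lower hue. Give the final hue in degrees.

344°

355 − 41 = 314°   (analog 41° ↓)
314 + 180 = 494 → 494 − 360 = 134°   (complement)
134 + 120 = 254°   (triadic ↑)
254 + 136 = 390 → 390 − 360 = 30°   (split-comp 44° ↓)
30 − 46 = -16 → -16 + 360 = 344°   (analog 46° ↓)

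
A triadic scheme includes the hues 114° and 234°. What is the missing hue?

354°

A triad places three hues 120° apart.
The full set through 114° is {114°, 234°, 354°}.
Given {114°, 234°}, the missing hue is 354°.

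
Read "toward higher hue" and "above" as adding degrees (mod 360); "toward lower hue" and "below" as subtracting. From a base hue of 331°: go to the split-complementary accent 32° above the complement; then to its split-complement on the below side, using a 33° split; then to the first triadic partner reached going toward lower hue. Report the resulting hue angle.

210°

+212° (split-comp 32° ↑): 331 + 212 = 543 → 543 − 360 = 183°
+147° (split-comp 33° ↓): 183 + 147 = 330°
−120° (triadic ↓): 330 − 120 = 210°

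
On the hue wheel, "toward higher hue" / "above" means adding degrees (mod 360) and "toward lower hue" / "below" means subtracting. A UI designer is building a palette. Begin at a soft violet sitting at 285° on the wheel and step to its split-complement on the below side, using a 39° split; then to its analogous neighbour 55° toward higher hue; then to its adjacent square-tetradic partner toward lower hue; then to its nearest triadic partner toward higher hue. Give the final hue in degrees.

split-comp 39° ↓ +141°: 285 + 141 = 426 → 426 − 360 = 66°
analog 55° ↑ +55°: 66 + 55 = 121°
square ↓ −90°: 121 − 90 = 31°
triadic ↑ +120°: 31 + 120 = 151°

151°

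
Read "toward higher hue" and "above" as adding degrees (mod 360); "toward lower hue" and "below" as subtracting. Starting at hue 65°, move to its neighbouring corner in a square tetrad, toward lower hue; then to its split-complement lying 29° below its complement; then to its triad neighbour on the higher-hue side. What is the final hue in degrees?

square ↓ −90°: 65 − 90 = -25 → -25 + 360 = 335°
split-comp 29° ↓ +151°: 335 + 151 = 486 → 486 − 360 = 126°
triadic ↑ +120°: 126 + 120 = 246°

246°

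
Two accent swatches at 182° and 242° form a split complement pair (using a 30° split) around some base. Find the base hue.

The accents sit 30° either side of the complement, so the complement is their short-arc midpoint on the wheel.
Short-arc midpoint of 182° and 242°: 212°.
Base is 180° from the complement: 212 − 180 = 32°

32°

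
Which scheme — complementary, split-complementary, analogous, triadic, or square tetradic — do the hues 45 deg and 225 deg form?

complementary

Sort the hues: 45°, 225°.
Successive gaps around the wheel: 180°, 180°.
Two hues 180° apart are complementary.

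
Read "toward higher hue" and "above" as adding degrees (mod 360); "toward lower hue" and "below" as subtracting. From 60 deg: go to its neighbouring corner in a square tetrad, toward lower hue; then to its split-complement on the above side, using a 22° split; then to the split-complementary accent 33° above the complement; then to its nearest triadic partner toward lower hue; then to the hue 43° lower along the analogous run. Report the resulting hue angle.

222°

−90° (square ↓): 60 − 90 = -30 → -30 + 360 = 330°
+202° (split-comp 22° ↑): 330 + 202 = 532 → 532 − 360 = 172°
+213° (split-comp 33° ↑): 172 + 213 = 385 → 385 − 360 = 25°
−120° (triadic ↓): 25 − 120 = -95 → -95 + 360 = 265°
−43° (analog 43° ↓): 265 − 43 = 222°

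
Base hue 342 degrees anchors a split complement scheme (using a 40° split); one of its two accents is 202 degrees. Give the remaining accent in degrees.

Split-complementary hues sit 40° either side of the complement.
Complement of the base 342°: 342 + 180 = 522 → 522 − 360 = 162°
The given accent 202° is 40° one side of 162°; the other accent sits 40° the other side: 162 − 40 = 122°

122°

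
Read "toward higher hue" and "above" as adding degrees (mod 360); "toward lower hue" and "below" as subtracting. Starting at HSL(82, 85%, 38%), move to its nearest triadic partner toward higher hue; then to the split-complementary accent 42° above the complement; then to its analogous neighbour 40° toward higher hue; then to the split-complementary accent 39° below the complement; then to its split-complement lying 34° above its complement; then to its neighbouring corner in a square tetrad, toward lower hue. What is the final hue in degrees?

9°

triadic ↑ +120°: 82 + 120 = 202°
split-comp 42° ↑ +222°: 202 + 222 = 424 → 424 − 360 = 64°
analog 40° ↑ +40°: 64 + 40 = 104°
split-comp 39° ↓ +141°: 104 + 141 = 245°
split-comp 34° ↑ +214°: 245 + 214 = 459 → 459 − 360 = 99°
square ↓ −90°: 99 − 90 = 9°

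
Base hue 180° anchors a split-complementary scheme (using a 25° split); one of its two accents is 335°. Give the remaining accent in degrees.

25°

Split-complementary hues sit 25° either side of the complement.
Complement of the base 180°: 180 + 180 = 360 → 360 − 360 = 0°
The given accent 335° is 25° one side of 0°; the other accent sits 25° the other side: 0 + 25 = 25°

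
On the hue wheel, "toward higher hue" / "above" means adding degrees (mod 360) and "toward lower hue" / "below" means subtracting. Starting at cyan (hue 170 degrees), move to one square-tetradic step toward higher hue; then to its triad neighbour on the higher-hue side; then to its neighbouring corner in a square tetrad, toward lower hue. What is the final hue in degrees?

+90° (square ↑): 170 + 90 = 260°
+120° (triadic ↑): 260 + 120 = 380 → 380 − 360 = 20°
−90° (square ↓): 20 − 90 = -70 → -70 + 360 = 290°

290°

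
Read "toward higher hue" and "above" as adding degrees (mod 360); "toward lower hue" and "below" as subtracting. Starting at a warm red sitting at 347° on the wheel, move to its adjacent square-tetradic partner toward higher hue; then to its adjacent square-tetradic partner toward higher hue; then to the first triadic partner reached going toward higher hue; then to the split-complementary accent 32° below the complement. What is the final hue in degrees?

75°

347 + 90 = 437 → 437 − 360 = 77°   (square ↑)
77 + 90 = 167°   (square ↑)
167 + 120 = 287°   (triadic ↑)
287 + 148 = 435 → 435 − 360 = 75°   (split-comp 32° ↓)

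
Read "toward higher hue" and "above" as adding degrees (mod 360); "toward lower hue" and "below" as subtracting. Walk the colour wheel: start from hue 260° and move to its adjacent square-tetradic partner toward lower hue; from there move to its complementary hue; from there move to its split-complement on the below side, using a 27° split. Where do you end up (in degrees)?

−90° (square ↓): 260 − 90 = 170°
+180° (complement): 170 + 180 = 350°
+153° (split-comp 27° ↓): 350 + 153 = 503 → 503 − 360 = 143°

143°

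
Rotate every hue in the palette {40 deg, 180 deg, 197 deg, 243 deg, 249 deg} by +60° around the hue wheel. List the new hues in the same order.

100°, 240°, 257°, 303°, 309°

40 + 60 = 100°
180 + 60 = 240°
197 + 60 = 257°
243 + 60 = 303°
249 + 60 = 309°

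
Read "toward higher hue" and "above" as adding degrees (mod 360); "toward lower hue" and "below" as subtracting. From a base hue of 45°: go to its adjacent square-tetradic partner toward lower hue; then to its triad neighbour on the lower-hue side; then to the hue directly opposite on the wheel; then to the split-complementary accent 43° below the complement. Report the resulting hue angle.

square ↓ −90°: 45 − 90 = -45 → -45 + 360 = 315°
triadic ↓ −120°: 315 − 120 = 195°
complement +180°: 195 + 180 = 375 → 375 − 360 = 15°
split-comp 43° ↓ +137°: 15 + 137 = 152°

152°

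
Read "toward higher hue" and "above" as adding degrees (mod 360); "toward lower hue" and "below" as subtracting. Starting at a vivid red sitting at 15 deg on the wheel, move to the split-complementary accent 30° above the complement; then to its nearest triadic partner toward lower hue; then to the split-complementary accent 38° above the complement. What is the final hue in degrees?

15 + 210 = 225°   (split-comp 30° ↑)
225 − 120 = 105°   (triadic ↓)
105 + 218 = 323°   (split-comp 38° ↑)

323°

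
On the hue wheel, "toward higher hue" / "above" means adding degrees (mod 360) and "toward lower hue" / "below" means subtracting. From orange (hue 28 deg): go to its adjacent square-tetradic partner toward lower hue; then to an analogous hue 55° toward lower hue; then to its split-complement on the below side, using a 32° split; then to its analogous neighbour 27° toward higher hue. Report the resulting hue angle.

58°

square ↓ −90°: 28 − 90 = -62 → -62 + 360 = 298°
analog 55° ↓ −55°: 298 − 55 = 243°
split-comp 32° ↓ +148°: 243 + 148 = 391 → 391 − 360 = 31°
analog 27° ↑ +27°: 31 + 27 = 58°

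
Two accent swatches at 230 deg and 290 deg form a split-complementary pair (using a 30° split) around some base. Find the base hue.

The accents sit 30° either side of the complement, so the complement is their short-arc midpoint on the wheel.
Short-arc midpoint of 230° and 290°: 260°.
Base is 180° from the complement: 260 − 180 = 80°

80°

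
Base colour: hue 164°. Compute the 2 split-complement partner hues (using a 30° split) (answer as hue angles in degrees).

314° and 14°

Complement of 164°: 164 + 180 = 344°
344 − 30 = 314°
344 + 30 = 374 → 374 − 360 = 14°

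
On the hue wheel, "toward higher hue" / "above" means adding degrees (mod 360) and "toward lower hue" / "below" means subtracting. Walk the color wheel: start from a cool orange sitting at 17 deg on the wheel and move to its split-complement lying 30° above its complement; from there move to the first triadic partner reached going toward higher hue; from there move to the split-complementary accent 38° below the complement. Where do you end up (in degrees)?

+210° (split-comp 30° ↑): 17 + 210 = 227°
+120° (triadic ↑): 227 + 120 = 347°
+142° (split-comp 38° ↓): 347 + 142 = 489 → 489 − 360 = 129°

129°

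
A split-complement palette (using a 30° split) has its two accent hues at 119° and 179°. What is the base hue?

329°

The accents sit 30° either side of the complement, so the complement is their short-arc midpoint on the wheel.
Short-arc midpoint of 119° and 179°: 149°.
Base is 180° from the complement: 149 − 180 = -31 → -31 + 360 = 329°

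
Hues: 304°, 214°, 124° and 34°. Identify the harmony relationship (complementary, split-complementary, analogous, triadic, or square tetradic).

Sort the hues: 34°, 124°, 214°, 304°.
Successive gaps around the wheel: 90°, 90°, 90°, 90°.
Four hues every 90° form a square tetradic scheme.

square tetradic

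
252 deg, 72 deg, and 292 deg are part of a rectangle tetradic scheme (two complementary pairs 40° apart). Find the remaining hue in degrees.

112°

A rectangular tetradic uses two complementary pairs 40° apart: offsets 0°, 40°, 180°, 220°.
Among {72°, 252°, 292°}, 72° and 252° are a 180° pair.
The remaining hue 292° needs its own complement: 292 + 180 = 472 → 472 − 360 = 112°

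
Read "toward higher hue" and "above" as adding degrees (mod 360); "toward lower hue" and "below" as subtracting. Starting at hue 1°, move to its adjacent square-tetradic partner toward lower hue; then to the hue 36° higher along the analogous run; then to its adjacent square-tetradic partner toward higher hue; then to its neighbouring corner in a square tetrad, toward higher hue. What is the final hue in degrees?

square ↓ −90°: 1 − 90 = -89 → -89 + 360 = 271°
analog 36° ↑ +36°: 271 + 36 = 307°
square ↑ +90°: 307 + 90 = 397 → 397 − 360 = 37°
square ↑ +90°: 37 + 90 = 127°

127°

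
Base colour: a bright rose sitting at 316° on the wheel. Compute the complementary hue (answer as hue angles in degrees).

136°

The complement sits 180° across the wheel.
316 + 180 = 496 → 496 − 360 = 136°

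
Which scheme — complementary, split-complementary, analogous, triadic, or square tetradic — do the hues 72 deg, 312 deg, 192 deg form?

triadic

Sort the hues: 72°, 192°, 312°.
Successive gaps around the wheel: 120°, 120°, 120°.
Three hues equally spaced 120° apart form a triad.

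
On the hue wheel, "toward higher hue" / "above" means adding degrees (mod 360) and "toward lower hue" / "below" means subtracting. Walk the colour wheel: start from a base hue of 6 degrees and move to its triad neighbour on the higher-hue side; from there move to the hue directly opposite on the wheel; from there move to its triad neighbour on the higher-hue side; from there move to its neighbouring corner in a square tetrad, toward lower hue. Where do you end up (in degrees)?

triadic ↑ +120°: 6 + 120 = 126°
complement +180°: 126 + 180 = 306°
triadic ↑ +120°: 306 + 120 = 426 → 426 − 360 = 66°
square ↓ −90°: 66 − 90 = -24 → -24 + 360 = 336°

336°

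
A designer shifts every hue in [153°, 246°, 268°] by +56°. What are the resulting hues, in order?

209°, 302°, 324°

153 + 56 = 209°
246 + 56 = 302°
268 + 56 = 324°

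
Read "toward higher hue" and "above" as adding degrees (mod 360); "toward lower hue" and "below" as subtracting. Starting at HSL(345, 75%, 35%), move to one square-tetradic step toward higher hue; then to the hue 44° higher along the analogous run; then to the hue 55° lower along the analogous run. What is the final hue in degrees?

64°

345 + 90 = 435 → 435 − 360 = 75°   (square ↑)
75 + 44 = 119°   (analog 44° ↑)
119 − 55 = 64°   (analog 55° ↓)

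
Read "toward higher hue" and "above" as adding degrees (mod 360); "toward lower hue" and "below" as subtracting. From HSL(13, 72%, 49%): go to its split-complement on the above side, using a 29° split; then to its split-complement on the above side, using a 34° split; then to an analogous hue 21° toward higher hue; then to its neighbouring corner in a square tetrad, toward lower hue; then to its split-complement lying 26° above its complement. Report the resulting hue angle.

13 + 209 = 222°   (split-comp 29° ↑)
222 + 214 = 436 → 436 − 360 = 76°   (split-comp 34° ↑)
76 + 21 = 97°   (analog 21° ↑)
97 − 90 = 7°   (square ↓)
7 + 206 = 213°   (split-comp 26° ↑)

213°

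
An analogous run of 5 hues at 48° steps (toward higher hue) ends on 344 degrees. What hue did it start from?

4 steps of 48° (toward higher hue) give a net shift of +192°.
Start = end − shift: 344 − 192 = 152°

152°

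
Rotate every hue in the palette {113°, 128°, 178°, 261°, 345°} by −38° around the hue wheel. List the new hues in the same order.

75°, 90°, 140°, 223°, 307°

113 − 38 = 75°
128 − 38 = 90°
178 − 38 = 140°
261 − 38 = 223°
345 − 38 = 307°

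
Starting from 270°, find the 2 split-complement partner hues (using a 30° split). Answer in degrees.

60° and 120°

Split-complementary hues sit 30° either side of the complement.
Complement of 270°: 270 + 180 = 450 → 450 − 360 = 90°
90 − 30 = 60°
90 + 30 = 120°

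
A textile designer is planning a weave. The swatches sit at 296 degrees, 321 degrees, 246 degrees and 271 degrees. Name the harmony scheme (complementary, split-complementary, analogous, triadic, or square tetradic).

analogous

Sort the hues: 246°, 271°, 296°, 321°.
Successive gaps around the wheel: 25°, 25°, 25°, 285°.
A run of hues at equal small steps (25°) with one large closing gap is an analogous group.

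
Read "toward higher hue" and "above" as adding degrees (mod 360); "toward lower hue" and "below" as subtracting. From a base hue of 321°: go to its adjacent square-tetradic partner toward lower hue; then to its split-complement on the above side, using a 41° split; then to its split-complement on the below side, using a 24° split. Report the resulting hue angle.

248°

−90° (square ↓): 321 − 90 = 231°
+221° (split-comp 41° ↑): 231 + 221 = 452 → 452 − 360 = 92°
+156° (split-comp 24° ↓): 92 + 156 = 248°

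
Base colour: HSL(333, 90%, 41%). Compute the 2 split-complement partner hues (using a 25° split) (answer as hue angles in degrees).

Split-complementary hues sit 25° either side of the complement.
Complement of 333°: 333 + 180 = 513 → 513 − 360 = 153°
153 − 25 = 128°
153 + 25 = 178°

128° and 178°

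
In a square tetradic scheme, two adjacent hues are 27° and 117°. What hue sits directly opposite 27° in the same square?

A square tetradic scheme places four hues 90° apart; opposite corners are 180° apart.
27 + 180 = 207°

207°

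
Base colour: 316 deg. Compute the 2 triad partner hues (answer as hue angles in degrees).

76° and 196°

A triad places three hues 120° apart.
316 + 120 = 436 → 436 − 360 = 76°
316 + 240 = 556 → 556 − 360 = 196°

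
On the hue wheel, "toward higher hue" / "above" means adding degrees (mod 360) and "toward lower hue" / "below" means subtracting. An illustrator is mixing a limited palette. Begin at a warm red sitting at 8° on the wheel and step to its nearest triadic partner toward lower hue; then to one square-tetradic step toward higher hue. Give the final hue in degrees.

338°

−120° (triadic ↓): 8 − 120 = -112 → -112 + 360 = 248°
+90° (square ↑): 248 + 90 = 338°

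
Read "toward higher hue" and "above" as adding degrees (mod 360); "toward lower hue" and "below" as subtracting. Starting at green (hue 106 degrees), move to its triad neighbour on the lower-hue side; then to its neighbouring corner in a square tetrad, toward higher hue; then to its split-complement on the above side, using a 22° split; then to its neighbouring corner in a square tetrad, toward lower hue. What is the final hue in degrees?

188°

−120° (triadic ↓): 106 − 120 = -14 → -14 + 360 = 346°
+90° (square ↑): 346 + 90 = 436 → 436 − 360 = 76°
+202° (split-comp 22° ↑): 76 + 202 = 278°
−90° (square ↓): 278 − 90 = 188°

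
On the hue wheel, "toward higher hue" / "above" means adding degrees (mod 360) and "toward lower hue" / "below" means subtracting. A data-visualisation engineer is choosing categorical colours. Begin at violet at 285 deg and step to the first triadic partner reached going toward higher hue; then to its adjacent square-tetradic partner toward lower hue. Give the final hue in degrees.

315°

triadic ↑ +120°: 285 + 120 = 405 → 405 − 360 = 45°
square ↓ −90°: 45 − 90 = -45 → -45 + 360 = 315°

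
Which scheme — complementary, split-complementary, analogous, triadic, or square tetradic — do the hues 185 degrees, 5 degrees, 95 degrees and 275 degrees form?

Sort the hues: 5°, 95°, 185°, 275°.
Successive gaps around the wheel: 90°, 90°, 90°, 90°.
Four hues every 90° form a square tetradic scheme.

square tetradic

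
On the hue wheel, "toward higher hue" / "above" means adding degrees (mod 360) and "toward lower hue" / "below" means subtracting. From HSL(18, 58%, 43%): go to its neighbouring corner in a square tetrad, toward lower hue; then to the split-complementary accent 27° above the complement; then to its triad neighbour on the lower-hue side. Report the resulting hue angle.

15°

18 − 90 = -72 → -72 + 360 = 288°   (square ↓)
288 + 207 = 495 → 495 − 360 = 135°   (split-comp 27° ↑)
135 − 120 = 15°   (triadic ↓)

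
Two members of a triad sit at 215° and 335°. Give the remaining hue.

A triad spaces three hues 120° apart.
The full set is {95°, 215°, 335°}.

95°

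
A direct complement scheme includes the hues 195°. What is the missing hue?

The complement sits 180° across the wheel.
The full set through 195° is {15°, 195°}.
Given {195°}, the missing hue is 15°.

15°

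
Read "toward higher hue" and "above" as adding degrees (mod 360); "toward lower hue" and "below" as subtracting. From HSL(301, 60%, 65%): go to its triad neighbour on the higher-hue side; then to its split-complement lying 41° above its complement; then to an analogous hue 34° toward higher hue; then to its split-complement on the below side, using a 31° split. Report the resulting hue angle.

+120° (triadic ↑): 301 + 120 = 421 → 421 − 360 = 61°
+221° (split-comp 41° ↑): 61 + 221 = 282°
+34° (analog 34° ↑): 282 + 34 = 316°
+149° (split-comp 31° ↓): 316 + 149 = 465 → 465 − 360 = 105°

105°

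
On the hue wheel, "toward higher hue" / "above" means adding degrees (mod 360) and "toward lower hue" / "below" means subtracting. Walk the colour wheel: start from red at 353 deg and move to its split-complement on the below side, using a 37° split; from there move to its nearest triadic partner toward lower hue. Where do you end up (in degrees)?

16°

split-comp 37° ↓ +143°: 353 + 143 = 496 → 496 − 360 = 136°
triadic ↓ −120°: 136 − 120 = 16°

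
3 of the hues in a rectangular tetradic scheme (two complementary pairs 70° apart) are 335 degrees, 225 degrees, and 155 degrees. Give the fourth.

A rectangular tetradic uses two complementary pairs 70° apart: offsets 0°, 70°, 180°, 250°.
Among {155°, 225°, 335°}, 155° and 335° are a 180° pair.
The remaining hue 225° needs its own complement: 225 + 180 = 405 → 405 − 360 = 45°

45°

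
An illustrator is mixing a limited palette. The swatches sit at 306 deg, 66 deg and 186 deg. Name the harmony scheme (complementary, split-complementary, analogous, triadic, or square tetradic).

Sort the hues: 66°, 186°, 306°.
Successive gaps around the wheel: 120°, 120°, 120°.
Three hues equally spaced 120° apart form a triad.

triadic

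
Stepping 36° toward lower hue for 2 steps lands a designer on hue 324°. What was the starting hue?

36°

2 steps of 36° (toward lower hue) give a net shift of −72°.
Start = end − shift: 324 + 72 = 396 → 396 − 360 = 36°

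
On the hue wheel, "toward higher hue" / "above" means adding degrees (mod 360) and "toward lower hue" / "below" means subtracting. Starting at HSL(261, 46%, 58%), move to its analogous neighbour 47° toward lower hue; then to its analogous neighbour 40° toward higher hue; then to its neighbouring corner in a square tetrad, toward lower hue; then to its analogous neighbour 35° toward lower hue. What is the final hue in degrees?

261 − 47 = 214°   (analog 47° ↓)
214 + 40 = 254°   (analog 40° ↑)
254 − 90 = 164°   (square ↓)
164 − 35 = 129°   (analog 35° ↓)

129°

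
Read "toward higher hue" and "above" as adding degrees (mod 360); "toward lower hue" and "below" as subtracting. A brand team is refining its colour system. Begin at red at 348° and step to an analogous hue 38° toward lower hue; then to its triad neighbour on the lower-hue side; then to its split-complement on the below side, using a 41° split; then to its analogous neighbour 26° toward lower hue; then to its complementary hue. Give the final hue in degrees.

348 − 38 = 310°   (analog 38° ↓)
310 − 120 = 190°   (triadic ↓)
190 + 139 = 329°   (split-comp 41° ↓)
329 − 26 = 303°   (analog 26° ↓)
303 + 180 = 483 → 483 − 360 = 123°   (complement)

123°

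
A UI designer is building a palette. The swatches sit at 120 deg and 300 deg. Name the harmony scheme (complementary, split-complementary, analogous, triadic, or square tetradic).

complementary

Sort the hues: 120°, 300°.
Successive gaps around the wheel: 180°, 180°.
Two hues 180° apart are complementary.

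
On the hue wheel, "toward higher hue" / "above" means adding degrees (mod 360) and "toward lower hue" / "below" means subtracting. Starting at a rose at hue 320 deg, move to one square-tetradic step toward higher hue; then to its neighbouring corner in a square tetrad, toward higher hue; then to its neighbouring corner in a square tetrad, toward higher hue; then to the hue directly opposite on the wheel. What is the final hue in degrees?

50°

square ↑ +90°: 320 + 90 = 410 → 410 − 360 = 50°
square ↑ +90°: 50 + 90 = 140°
square ↑ +90°: 140 + 90 = 230°
complement +180°: 230 + 180 = 410 → 410 − 360 = 50°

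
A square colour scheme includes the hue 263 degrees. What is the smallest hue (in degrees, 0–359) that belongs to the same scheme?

83°

A square tetradic scheme places four hues every 90°.
The full set through 263° is {83°, 173°, 263°, 353°}.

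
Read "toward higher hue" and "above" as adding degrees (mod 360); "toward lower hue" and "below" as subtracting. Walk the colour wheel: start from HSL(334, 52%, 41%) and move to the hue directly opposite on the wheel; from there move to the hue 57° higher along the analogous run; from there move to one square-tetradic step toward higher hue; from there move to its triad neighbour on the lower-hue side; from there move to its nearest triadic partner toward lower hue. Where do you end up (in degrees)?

334 + 180 = 514 → 514 − 360 = 154°   (complement)
154 + 57 = 211°   (analog 57° ↑)
211 + 90 = 301°   (square ↑)
301 − 120 = 181°   (triadic ↓)
181 − 120 = 61°   (triadic ↓)

61°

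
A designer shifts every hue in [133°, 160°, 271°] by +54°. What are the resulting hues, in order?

133 + 54 = 187°
160 + 54 = 214°
271 + 54 = 325°

187°, 214°, 325°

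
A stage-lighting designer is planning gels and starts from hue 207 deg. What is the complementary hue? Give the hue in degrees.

The complement sits 180° across the wheel.
207 + 180 = 387 → 387 − 360 = 27°

27°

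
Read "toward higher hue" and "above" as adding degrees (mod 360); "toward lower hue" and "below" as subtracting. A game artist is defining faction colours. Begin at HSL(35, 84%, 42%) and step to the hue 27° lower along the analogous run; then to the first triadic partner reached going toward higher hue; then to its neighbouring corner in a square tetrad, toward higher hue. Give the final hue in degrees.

35 − 27 = 8°   (analog 27° ↓)
8 + 120 = 128°   (triadic ↑)
128 + 90 = 218°   (square ↑)

218°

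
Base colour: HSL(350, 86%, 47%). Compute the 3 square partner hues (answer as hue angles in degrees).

80°, 170°, 260°

A square tetradic scheme places four hues every 90°.
350 + 90 = 440 → 440 − 360 = 80°
350 + 180 = 530 → 530 − 360 = 170°
350 + 270 = 620 → 620 − 360 = 260°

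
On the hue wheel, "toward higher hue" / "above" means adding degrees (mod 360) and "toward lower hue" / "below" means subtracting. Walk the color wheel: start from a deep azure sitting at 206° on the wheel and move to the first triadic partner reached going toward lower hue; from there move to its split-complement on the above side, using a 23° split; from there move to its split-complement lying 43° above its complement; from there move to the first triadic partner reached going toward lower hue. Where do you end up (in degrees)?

32°

−120° (triadic ↓): 206 − 120 = 86°
+203° (split-comp 23° ↑): 86 + 203 = 289°
+223° (split-comp 43° ↑): 289 + 223 = 512 → 512 − 360 = 152°
−120° (triadic ↓): 152 − 120 = 32°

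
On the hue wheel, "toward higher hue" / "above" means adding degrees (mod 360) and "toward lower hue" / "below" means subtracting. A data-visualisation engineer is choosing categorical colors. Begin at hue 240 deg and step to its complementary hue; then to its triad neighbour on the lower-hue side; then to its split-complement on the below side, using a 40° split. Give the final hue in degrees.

80°

+180° (complement): 240 + 180 = 420 → 420 − 360 = 60°
−120° (triadic ↓): 60 − 120 = -60 → -60 + 360 = 300°
+140° (split-comp 40° ↓): 300 + 140 = 440 → 440 − 360 = 80°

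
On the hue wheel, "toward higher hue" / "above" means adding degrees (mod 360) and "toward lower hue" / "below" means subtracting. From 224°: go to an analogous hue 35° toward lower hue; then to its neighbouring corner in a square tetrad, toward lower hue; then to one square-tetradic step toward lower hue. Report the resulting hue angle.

analog 35° ↓ −35°: 224 − 35 = 189°
square ↓ −90°: 189 − 90 = 99°
square ↓ −90°: 99 − 90 = 9°

9°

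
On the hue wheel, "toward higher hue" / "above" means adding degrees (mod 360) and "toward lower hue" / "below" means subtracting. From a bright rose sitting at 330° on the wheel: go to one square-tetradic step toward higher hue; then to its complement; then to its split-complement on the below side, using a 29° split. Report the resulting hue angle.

330 + 90 = 420 → 420 − 360 = 60°   (square ↑)
60 + 180 = 240°   (complement)
240 + 151 = 391 → 391 − 360 = 31°   (split-comp 29° ↓)

31°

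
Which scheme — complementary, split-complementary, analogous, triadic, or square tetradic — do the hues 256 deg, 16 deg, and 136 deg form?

Sort the hues: 16°, 136°, 256°.
Successive gaps around the wheel: 120°, 120°, 120°.
Three hues equally spaced 120° apart form a triad.

triadic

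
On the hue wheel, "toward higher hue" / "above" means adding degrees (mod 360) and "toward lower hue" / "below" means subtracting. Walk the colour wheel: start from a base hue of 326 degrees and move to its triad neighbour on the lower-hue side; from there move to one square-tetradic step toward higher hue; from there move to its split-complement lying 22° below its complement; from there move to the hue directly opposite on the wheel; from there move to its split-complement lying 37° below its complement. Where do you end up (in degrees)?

326 − 120 = 206°   (triadic ↓)
206 + 90 = 296°   (square ↑)
296 + 158 = 454 → 454 − 360 = 94°   (split-comp 22° ↓)
94 + 180 = 274°   (complement)
274 + 143 = 417 → 417 − 360 = 57°   (split-comp 37° ↓)

57°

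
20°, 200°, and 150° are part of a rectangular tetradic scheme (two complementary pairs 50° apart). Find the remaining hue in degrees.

330°

A rectangular tetradic uses two complementary pairs 50° apart: offsets 0°, 50°, 180°, 230°.
Among {20°, 150°, 200°}, 200° and 20° are a 180° pair.
The remaining hue 150° needs its own complement: 150 + 180 = 330°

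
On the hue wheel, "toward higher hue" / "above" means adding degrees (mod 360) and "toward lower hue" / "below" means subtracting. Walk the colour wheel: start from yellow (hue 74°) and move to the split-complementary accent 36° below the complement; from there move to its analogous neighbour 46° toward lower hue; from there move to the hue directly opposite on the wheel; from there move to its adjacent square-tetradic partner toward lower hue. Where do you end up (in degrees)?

262°

split-comp 36° ↓ +144°: 74 + 144 = 218°
analog 46° ↓ −46°: 218 − 46 = 172°
complement +180°: 172 + 180 = 352°
square ↓ −90°: 352 − 90 = 262°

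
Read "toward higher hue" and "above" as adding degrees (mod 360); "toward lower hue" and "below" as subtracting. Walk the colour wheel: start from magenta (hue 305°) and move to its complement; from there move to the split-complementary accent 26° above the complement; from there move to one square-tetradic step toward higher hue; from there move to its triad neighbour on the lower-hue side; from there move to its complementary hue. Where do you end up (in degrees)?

121°

305 + 180 = 485 → 485 − 360 = 125°   (complement)
125 + 206 = 331°   (split-comp 26° ↑)
331 + 90 = 421 → 421 − 360 = 61°   (square ↑)
61 − 120 = -59 → -59 + 360 = 301°   (triadic ↓)
301 + 180 = 481 → 481 − 360 = 121°   (complement)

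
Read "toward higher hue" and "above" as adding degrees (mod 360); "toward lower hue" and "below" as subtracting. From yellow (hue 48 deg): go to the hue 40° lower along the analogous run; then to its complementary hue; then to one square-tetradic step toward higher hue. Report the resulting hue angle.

analog 40° ↓ −40°: 48 − 40 = 8°
complement +180°: 8 + 180 = 188°
square ↑ +90°: 188 + 90 = 278°

278°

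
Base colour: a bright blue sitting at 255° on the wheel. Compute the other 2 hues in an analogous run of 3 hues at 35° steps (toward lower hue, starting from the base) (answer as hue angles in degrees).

255 − 35 = 220°
255 − 70 = 185°

220° and 185°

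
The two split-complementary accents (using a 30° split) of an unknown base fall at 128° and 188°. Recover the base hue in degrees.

338°

The accents sit 30° either side of the complement, so the complement is their short-arc midpoint on the wheel.
Short-arc midpoint of 128° and 188°: 158°.
Base is 180° from the complement: 158 − 180 = -22 → -22 + 360 = 338°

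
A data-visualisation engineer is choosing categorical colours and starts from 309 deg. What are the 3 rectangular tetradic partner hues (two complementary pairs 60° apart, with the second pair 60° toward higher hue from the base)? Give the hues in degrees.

9°, 129°, 189°

A rectangular tetradic uses two complementary pairs 60° apart: offsets 0°, 60°, 180°, 240°.
309 + 60 = 369 → 369 − 360 = 9°
309 + 180 = 489 → 489 − 360 = 129°
309 + 240 = 549 → 549 − 360 = 189°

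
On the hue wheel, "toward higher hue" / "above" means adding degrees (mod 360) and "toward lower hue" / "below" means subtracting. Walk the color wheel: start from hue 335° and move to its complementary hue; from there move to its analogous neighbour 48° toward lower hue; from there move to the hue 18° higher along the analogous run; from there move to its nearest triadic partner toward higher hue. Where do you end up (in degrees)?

245°

complement +180°: 335 + 180 = 515 → 515 − 360 = 155°
analog 48° ↓ −48°: 155 − 48 = 107°
analog 18° ↑ +18°: 107 + 18 = 125°
triadic ↑ +120°: 125 + 120 = 245°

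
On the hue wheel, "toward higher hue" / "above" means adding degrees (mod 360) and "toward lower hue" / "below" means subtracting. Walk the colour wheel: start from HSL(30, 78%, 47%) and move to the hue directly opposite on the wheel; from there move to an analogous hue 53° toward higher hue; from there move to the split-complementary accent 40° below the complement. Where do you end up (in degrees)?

43°

+180° (complement): 30 + 180 = 210°
+53° (analog 53° ↑): 210 + 53 = 263°
+140° (split-comp 40° ↓): 263 + 140 = 403 → 403 − 360 = 43°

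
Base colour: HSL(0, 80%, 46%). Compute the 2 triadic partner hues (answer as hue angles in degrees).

120° and 240°

A triad places three hues 120° apart.
0 + 120 = 120°
0 + 240 = 240°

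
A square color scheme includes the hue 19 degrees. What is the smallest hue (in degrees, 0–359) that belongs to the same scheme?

A square tetradic scheme places four hues every 90°.
The full set through 19° is {19°, 109°, 199°, 289°}.

19°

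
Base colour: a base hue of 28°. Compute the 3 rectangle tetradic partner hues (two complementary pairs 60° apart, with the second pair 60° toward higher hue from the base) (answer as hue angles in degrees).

88°, 208°, and 268°

A rectangular tetradic uses two complementary pairs 60° apart: offsets 0°, 60°, 180°, 240°.
28 + 60 = 88°
28 + 180 = 208°
28 + 240 = 268°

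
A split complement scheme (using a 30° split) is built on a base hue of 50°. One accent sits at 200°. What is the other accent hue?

Split-complementary hues sit 30° either side of the complement.
Complement of the base 50°: 50 + 180 = 230°
The given accent 200° is 30° one side of 230°; the other accent sits 30° the other side: 230 + 30 = 260°

260°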